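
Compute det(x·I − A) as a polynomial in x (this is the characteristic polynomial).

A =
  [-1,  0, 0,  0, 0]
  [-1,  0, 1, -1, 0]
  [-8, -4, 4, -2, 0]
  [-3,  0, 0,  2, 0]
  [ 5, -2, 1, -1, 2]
x^5 - 7*x^4 + 16*x^3 - 8*x^2 - 16*x + 16

Expanding det(x·I − A) (e.g. by cofactor expansion or by noting that A is similar to its Jordan form J, which has the same characteristic polynomial as A) gives
  χ_A(x) = x^5 - 7*x^4 + 16*x^3 - 8*x^2 - 16*x + 16
which factors as (x - 2)^4*(x + 1). The eigenvalues (with algebraic multiplicities) are λ = -1 with multiplicity 1, λ = 2 with multiplicity 4.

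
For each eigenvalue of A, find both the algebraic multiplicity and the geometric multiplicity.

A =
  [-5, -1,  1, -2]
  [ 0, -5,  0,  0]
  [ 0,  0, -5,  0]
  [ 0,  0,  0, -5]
λ = -5: alg = 4, geom = 3

Step 1 — factor the characteristic polynomial to read off the algebraic multiplicities:
  χ_A(x) = (x + 5)^4

Step 2 — compute geometric multiplicities via the rank-nullity identity g(λ) = n − rank(A − λI):
  rank(A − (-5)·I) = 1, so dim ker(A − (-5)·I) = n − 1 = 3

Summary:
  λ = -5: algebraic multiplicity = 4, geometric multiplicity = 3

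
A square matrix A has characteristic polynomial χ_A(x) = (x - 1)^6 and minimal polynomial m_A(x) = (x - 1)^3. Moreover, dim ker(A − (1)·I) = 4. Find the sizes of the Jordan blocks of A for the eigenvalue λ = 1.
Block sizes for λ = 1: [3, 1, 1, 1]

Step 1 — from the characteristic polynomial, algebraic multiplicity of λ = 1 is 6. From dim ker(A − (1)·I) = 4, there are exactly 4 Jordan blocks for λ = 1.
Step 2 — from the minimal polynomial, the factor (x − 1)^3 tells us the largest block for λ = 1 has size 3.
Step 3 — with total size 6, 4 blocks, and largest block 3, the block sizes (in nonincreasing order) are [3, 1, 1, 1].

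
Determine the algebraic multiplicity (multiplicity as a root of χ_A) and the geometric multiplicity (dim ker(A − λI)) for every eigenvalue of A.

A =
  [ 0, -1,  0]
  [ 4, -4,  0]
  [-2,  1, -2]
λ = -2: alg = 3, geom = 2

Step 1 — factor the characteristic polynomial to read off the algebraic multiplicities:
  χ_A(x) = (x + 2)^3

Step 2 — compute geometric multiplicities via the rank-nullity identity g(λ) = n − rank(A − λI):
  rank(A − (-2)·I) = 1, so dim ker(A − (-2)·I) = n − 1 = 2

Summary:
  λ = -2: algebraic multiplicity = 3, geometric multiplicity = 2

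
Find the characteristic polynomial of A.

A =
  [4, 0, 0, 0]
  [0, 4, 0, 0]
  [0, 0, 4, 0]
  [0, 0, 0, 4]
x^4 - 16*x^3 + 96*x^2 - 256*x + 256

Expanding det(x·I − A) (e.g. by cofactor expansion or by noting that A is similar to its Jordan form J, which has the same characteristic polynomial as A) gives
  χ_A(x) = x^4 - 16*x^3 + 96*x^2 - 256*x + 256
which factors as (x - 4)^4. The eigenvalues (with algebraic multiplicities) are λ = 4 with multiplicity 4.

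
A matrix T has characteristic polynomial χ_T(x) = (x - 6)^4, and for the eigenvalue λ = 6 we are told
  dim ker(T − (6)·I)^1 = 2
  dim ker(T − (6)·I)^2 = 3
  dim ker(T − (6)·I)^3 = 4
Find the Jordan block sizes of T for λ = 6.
Block sizes for λ = 6: [3, 1]

From the dimensions of kernels of powers, the number of Jordan blocks of size at least j is d_j − d_{j−1} where d_j = dim ker(N^j) (with d_0 = 0). Computing the differences gives [2, 1, 1].
The number of blocks of size exactly k is (#blocks of size ≥ k) − (#blocks of size ≥ k + 1), so the partition is: 1 block(s) of size 1, 1 block(s) of size 3.
In nonincreasing order the block sizes are [3, 1].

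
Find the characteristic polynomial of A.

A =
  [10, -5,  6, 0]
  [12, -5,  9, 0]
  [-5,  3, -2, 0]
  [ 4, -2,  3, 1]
x^4 - 4*x^3 + 6*x^2 - 4*x + 1

Expanding det(x·I − A) (e.g. by cofactor expansion or by noting that A is similar to its Jordan form J, which has the same characteristic polynomial as A) gives
  χ_A(x) = x^4 - 4*x^3 + 6*x^2 - 4*x + 1
which factors as (x - 1)^4. The eigenvalues (with algebraic multiplicities) are λ = 1 with multiplicity 4.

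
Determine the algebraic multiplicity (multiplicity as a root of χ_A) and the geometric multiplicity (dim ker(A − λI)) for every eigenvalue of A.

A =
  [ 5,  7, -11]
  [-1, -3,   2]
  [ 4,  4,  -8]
λ = -2: alg = 3, geom = 1

Step 1 — factor the characteristic polynomial to read off the algebraic multiplicities:
  χ_A(x) = (x + 2)^3

Step 2 — compute geometric multiplicities via the rank-nullity identity g(λ) = n − rank(A − λI):
  rank(A − (-2)·I) = 2, so dim ker(A − (-2)·I) = n − 2 = 1

Summary:
  λ = -2: algebraic multiplicity = 3, geometric multiplicity = 1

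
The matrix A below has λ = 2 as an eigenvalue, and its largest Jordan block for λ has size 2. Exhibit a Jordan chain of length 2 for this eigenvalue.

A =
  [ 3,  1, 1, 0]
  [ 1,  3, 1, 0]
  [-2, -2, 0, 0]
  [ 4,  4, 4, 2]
A Jordan chain for λ = 2 of length 2:
v_1 = (1, 1, -2, 4)ᵀ
v_2 = (1, 0, 0, 0)ᵀ

Let N = A − (2)·I. We want v_2 with N^2 v_2 = 0 but N^1 v_2 ≠ 0; then v_{j-1} := N · v_j for j = 2, …, 2.

Pick v_2 = (1, 0, 0, 0)ᵀ.
Then v_1 = N · v_2 = (1, 1, -2, 4)ᵀ.

Sanity check: (A − (2)·I) v_1 = (0, 0, 0, 0)ᵀ = 0. ✓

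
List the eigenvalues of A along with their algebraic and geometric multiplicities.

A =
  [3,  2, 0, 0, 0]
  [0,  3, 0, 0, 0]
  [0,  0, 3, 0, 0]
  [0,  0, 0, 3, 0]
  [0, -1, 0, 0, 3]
λ = 3: alg = 5, geom = 4

Step 1 — factor the characteristic polynomial to read off the algebraic multiplicities:
  χ_A(x) = (x - 3)^5

Step 2 — compute geometric multiplicities via the rank-nullity identity g(λ) = n − rank(A − λI):
  rank(A − (3)·I) = 1, so dim ker(A − (3)·I) = n − 1 = 4

Summary:
  λ = 3: algebraic multiplicity = 5, geometric multiplicity = 4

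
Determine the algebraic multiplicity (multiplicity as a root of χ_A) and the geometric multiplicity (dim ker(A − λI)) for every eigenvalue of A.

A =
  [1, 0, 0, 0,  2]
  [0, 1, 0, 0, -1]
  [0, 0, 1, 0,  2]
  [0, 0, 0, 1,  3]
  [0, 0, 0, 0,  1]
λ = 1: alg = 5, geom = 4

Step 1 — factor the characteristic polynomial to read off the algebraic multiplicities:
  χ_A(x) = (x - 1)^5

Step 2 — compute geometric multiplicities via the rank-nullity identity g(λ) = n − rank(A − λI):
  rank(A − (1)·I) = 1, so dim ker(A − (1)·I) = n − 1 = 4

Summary:
  λ = 1: algebraic multiplicity = 5, geometric multiplicity = 4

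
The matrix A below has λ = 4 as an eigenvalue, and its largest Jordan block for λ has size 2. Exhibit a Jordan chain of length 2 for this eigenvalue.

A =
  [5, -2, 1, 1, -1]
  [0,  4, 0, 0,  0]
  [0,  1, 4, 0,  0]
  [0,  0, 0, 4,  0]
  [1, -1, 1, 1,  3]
A Jordan chain for λ = 4 of length 2:
v_1 = (1, 0, 0, 0, 1)ᵀ
v_2 = (1, 0, 0, 0, 0)ᵀ

Let N = A − (4)·I. We want v_2 with N^2 v_2 = 0 but N^1 v_2 ≠ 0; then v_{j-1} := N · v_j for j = 2, …, 2.

Pick v_2 = (1, 0, 0, 0, 0)ᵀ.
Then v_1 = N · v_2 = (1, 0, 0, 0, 1)ᵀ.

Sanity check: (A − (4)·I) v_1 = (0, 0, 0, 0, 0)ᵀ = 0. ✓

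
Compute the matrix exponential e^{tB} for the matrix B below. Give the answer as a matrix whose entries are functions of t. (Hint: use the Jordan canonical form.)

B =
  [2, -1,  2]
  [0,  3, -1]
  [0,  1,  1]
e^{tB} =
  [exp(2*t), t^2*exp(2*t)/2 - t*exp(2*t), -t^2*exp(2*t)/2 + 2*t*exp(2*t)]
  [0, t*exp(2*t) + exp(2*t), -t*exp(2*t)]
  [0, t*exp(2*t), -t*exp(2*t) + exp(2*t)]

Strategy: write B = P · J · P⁻¹ where J is a Jordan canonical form, so e^{tB} = P · e^{tJ} · P⁻¹, and e^{tJ} can be computed block-by-block.

B has Jordan form
J =
  [2, 1, 0]
  [0, 2, 1]
  [0, 0, 2]
(up to reordering of blocks).

Per-block formulas:
  For a 3×3 Jordan block J_3(2): exp(t · J_3(2)) = e^(2t)·(I + t·N + (t^2/2)·N^2), where N is the 3×3 nilpotent shift.

After assembling e^{tJ} and conjugating by P, we get:

e^{tB} =
  [exp(2*t), t^2*exp(2*t)/2 - t*exp(2*t), -t^2*exp(2*t)/2 + 2*t*exp(2*t)]
  [0, t*exp(2*t) + exp(2*t), -t*exp(2*t)]
  [0, t*exp(2*t), -t*exp(2*t) + exp(2*t)]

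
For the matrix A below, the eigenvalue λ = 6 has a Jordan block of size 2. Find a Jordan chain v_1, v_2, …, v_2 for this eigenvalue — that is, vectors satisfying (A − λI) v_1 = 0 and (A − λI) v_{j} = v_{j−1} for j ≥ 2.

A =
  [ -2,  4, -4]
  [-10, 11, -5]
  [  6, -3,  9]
A Jordan chain for λ = 6 of length 2:
v_1 = (-8, -10, 6)ᵀ
v_2 = (1, 0, 0)ᵀ

Let N = A − (6)·I. We want v_2 with N^2 v_2 = 0 but N^1 v_2 ≠ 0; then v_{j-1} := N · v_j for j = 2, …, 2.

Pick v_2 = (1, 0, 0)ᵀ.
Then v_1 = N · v_2 = (-8, -10, 6)ᵀ.

Sanity check: (A − (6)·I) v_1 = (0, 0, 0)ᵀ = 0. ✓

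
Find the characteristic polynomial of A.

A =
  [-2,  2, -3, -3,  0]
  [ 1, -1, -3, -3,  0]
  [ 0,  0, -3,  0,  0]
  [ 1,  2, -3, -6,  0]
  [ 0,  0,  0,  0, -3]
x^5 + 15*x^4 + 90*x^3 + 270*x^2 + 405*x + 243

Expanding det(x·I − A) (e.g. by cofactor expansion or by noting that A is similar to its Jordan form J, which has the same characteristic polynomial as A) gives
  χ_A(x) = x^5 + 15*x^4 + 90*x^3 + 270*x^2 + 405*x + 243
which factors as (x + 3)^5. The eigenvalues (with algebraic multiplicities) are λ = -3 with multiplicity 5.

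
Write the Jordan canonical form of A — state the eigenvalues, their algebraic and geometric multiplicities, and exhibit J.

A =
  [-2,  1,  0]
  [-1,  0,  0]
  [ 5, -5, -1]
J_2(-1) ⊕ J_1(-1)

The characteristic polynomial is
  det(x·I − A) = x^3 + 3*x^2 + 3*x + 1 = (x + 1)^3

Eigenvalues and multiplicities (the geometric multiplicity of λ is n − rank(A − λI), which equals the number of Jordan blocks for λ):
  λ = -1: algebraic multiplicity = 3, geometric multiplicity = 2

Determining the block sizes for each eigenvalue:
  λ = -1: 2 blocks summing to 3 forces exactly one block of size 2 and the rest size 1 → block sizes [2, 1]

Assembling the blocks gives a Jordan form
J =
  [-1,  1,  0]
  [ 0, -1,  0]
  [ 0,  0, -1]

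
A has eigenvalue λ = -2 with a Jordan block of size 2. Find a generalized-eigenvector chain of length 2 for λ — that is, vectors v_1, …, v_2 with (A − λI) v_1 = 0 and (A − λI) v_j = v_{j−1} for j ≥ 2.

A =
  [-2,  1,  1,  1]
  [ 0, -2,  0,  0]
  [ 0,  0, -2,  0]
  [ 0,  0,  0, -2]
A Jordan chain for λ = -2 of length 2:
v_1 = (1, 0, 0, 0)ᵀ
v_2 = (0, 1, 0, 0)ᵀ

Let N = A − (-2)·I. We want v_2 with N^2 v_2 = 0 but N^1 v_2 ≠ 0; then v_{j-1} := N · v_j for j = 2, …, 2.

Pick v_2 = (0, 1, 0, 0)ᵀ.
Then v_1 = N · v_2 = (1, 0, 0, 0)ᵀ.

Sanity check: (A − (-2)·I) v_1 = (0, 0, 0, 0)ᵀ = 0. ✓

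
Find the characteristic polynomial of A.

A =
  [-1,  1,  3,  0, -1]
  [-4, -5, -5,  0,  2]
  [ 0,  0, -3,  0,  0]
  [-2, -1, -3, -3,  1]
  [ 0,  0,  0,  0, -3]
x^5 + 15*x^4 + 90*x^3 + 270*x^2 + 405*x + 243

Expanding det(x·I − A) (e.g. by cofactor expansion or by noting that A is similar to its Jordan form J, which has the same characteristic polynomial as A) gives
  χ_A(x) = x^5 + 15*x^4 + 90*x^3 + 270*x^2 + 405*x + 243
which factors as (x + 3)^5. The eigenvalues (with algebraic multiplicities) are λ = -3 with multiplicity 5.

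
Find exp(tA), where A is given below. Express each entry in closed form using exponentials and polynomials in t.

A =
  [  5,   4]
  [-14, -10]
e^{tA} =
  [8*exp(-2*t) - 7*exp(-3*t), 4*exp(-2*t) - 4*exp(-3*t)]
  [-14*exp(-2*t) + 14*exp(-3*t), -7*exp(-2*t) + 8*exp(-3*t)]

Strategy: write A = P · J · P⁻¹ where J is a Jordan canonical form, so e^{tA} = P · e^{tJ} · P⁻¹, and e^{tJ} can be computed block-by-block.

A has Jordan form
J =
  [-3,  0]
  [ 0, -2]
(up to reordering of blocks).

Per-block formulas:
  For a 1×1 block at λ = -2: exp(t · [-2]) = [e^(-2t)].
  For a 1×1 block at λ = -3: exp(t · [-3]) = [e^(-3t)].

After assembling e^{tJ} and conjugating by P, we get:

e^{tA} =
  [8*exp(-2*t) - 7*exp(-3*t), 4*exp(-2*t) - 4*exp(-3*t)]
  [-14*exp(-2*t) + 14*exp(-3*t), -7*exp(-2*t) + 8*exp(-3*t)]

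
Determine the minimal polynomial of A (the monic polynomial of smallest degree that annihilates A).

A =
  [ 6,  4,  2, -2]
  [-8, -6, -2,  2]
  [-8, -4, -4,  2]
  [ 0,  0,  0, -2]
x^2 + 2*x

The characteristic polynomial is χ_A(x) = x*(x + 2)^3, so the eigenvalues are known. The minimal polynomial is
  m_A(x) = Π_λ (x − λ)^{k_λ}
where k_λ is the size of the *largest* Jordan block for λ (equivalently, the smallest k with (A − λI)^k v = 0 for every generalised eigenvector v of λ).

  λ = -2: largest Jordan block has size 1, contributing (x + 2)
  λ = 0: largest Jordan block has size 1, contributing (x − 0)

So m_A(x) = x*(x + 2) = x^2 + 2*x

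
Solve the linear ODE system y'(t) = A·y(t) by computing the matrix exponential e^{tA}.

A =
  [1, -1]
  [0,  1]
e^{tA} =
  [exp(t), -t*exp(t)]
  [0, exp(t)]

Strategy: write A = P · J · P⁻¹ where J is a Jordan canonical form, so e^{tA} = P · e^{tJ} · P⁻¹, and e^{tJ} can be computed block-by-block.

A has Jordan form
J =
  [1, 1]
  [0, 1]
(up to reordering of blocks).

Per-block formulas:
  For a 2×2 Jordan block J_2(1): exp(t · J_2(1)) = e^(1t)·(I + t·N), where N is the 2×2 nilpotent shift.

After assembling e^{tJ} and conjugating by P, we get:

e^{tA} =
  [exp(t), -t*exp(t)]
  [0, exp(t)]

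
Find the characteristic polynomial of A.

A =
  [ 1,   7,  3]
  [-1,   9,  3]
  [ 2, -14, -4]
x^3 - 6*x^2 + 12*x - 8

Expanding det(x·I − A) (e.g. by cofactor expansion or by noting that A is similar to its Jordan form J, which has the same characteristic polynomial as A) gives
  χ_A(x) = x^3 - 6*x^2 + 12*x - 8
which factors as (x - 2)^3. The eigenvalues (with algebraic multiplicities) are λ = 2 with multiplicity 3.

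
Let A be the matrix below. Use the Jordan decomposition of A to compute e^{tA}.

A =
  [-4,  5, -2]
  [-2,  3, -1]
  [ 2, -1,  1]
e^{tA} =
  [t^2 - 4*t + 1, -3*t^2/2 + 5*t, t^2/2 - 2*t]
  [-2*t, 3*t + 1, -t]
  [-2*t^2 + 2*t, 3*t^2 - t, -t^2 + t + 1]

Strategy: write A = P · J · P⁻¹ where J is a Jordan canonical form, so e^{tA} = P · e^{tJ} · P⁻¹, and e^{tJ} can be computed block-by-block.

A has Jordan form
J =
  [0, 1, 0]
  [0, 0, 1]
  [0, 0, 0]
(up to reordering of blocks).

Per-block formulas:
  For a 3×3 Jordan block J_3(0): exp(t · J_3(0)) = e^(0t)·(I + t·N + (t^2/2)·N^2), where N is the 3×3 nilpotent shift.

After assembling e^{tJ} and conjugating by P, we get:

e^{tA} =
  [t^2 - 4*t + 1, -3*t^2/2 + 5*t, t^2/2 - 2*t]
  [-2*t, 3*t + 1, -t]
  [-2*t^2 + 2*t, 3*t^2 - t, -t^2 + t + 1]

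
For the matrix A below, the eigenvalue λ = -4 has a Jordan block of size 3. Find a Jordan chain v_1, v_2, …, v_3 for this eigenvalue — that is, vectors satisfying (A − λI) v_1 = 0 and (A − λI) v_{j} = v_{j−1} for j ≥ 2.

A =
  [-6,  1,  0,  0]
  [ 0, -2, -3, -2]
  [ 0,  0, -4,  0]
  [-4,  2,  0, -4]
A Jordan chain for λ = -4 of length 3:
v_1 = (4, 8, 0, 8)ᵀ
v_2 = (-2, 0, 0, -4)ᵀ
v_3 = (1, 0, 0, 0)ᵀ

Let N = A − (-4)·I. We want v_3 with N^3 v_3 = 0 but N^2 v_3 ≠ 0; then v_{j-1} := N · v_j for j = 3, …, 2.

Pick v_3 = (1, 0, 0, 0)ᵀ.
Then v_2 = N · v_3 = (-2, 0, 0, -4)ᵀ.
Then v_1 = N · v_2 = (4, 8, 0, 8)ᵀ.

Sanity check: (A − (-4)·I) v_1 = (0, 0, 0, 0)ᵀ = 0. ✓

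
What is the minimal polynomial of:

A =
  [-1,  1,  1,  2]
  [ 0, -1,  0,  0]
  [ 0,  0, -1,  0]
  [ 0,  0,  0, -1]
x^2 + 2*x + 1

The characteristic polynomial is χ_A(x) = (x + 1)^4, so the eigenvalues are known. The minimal polynomial is
  m_A(x) = Π_λ (x − λ)^{k_λ}
where k_λ is the size of the *largest* Jordan block for λ (equivalently, the smallest k with (A − λI)^k v = 0 for every generalised eigenvector v of λ).

  λ = -1: largest Jordan block has size 2, contributing (x + 1)^2

So m_A(x) = (x + 1)^2 = x^2 + 2*x + 1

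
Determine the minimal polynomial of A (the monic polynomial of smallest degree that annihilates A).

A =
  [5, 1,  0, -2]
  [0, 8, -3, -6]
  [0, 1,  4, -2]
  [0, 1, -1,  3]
x^3 - 15*x^2 + 75*x - 125

The characteristic polynomial is χ_A(x) = (x - 5)^4, so the eigenvalues are known. The minimal polynomial is
  m_A(x) = Π_λ (x − λ)^{k_λ}
where k_λ is the size of the *largest* Jordan block for λ (equivalently, the smallest k with (A − λI)^k v = 0 for every generalised eigenvector v of λ).

  λ = 5: largest Jordan block has size 3, contributing (x − 5)^3

So m_A(x) = (x - 5)^3 = x^3 - 15*x^2 + 75*x - 125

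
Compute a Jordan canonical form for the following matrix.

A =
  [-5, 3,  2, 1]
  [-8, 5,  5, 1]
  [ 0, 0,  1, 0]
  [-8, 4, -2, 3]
J_3(1) ⊕ J_1(1)

The characteristic polynomial is
  det(x·I − A) = x^4 - 4*x^3 + 6*x^2 - 4*x + 1 = (x - 1)^4

Eigenvalues and multiplicities (the geometric multiplicity of λ is n − rank(A − λI), which equals the number of Jordan blocks for λ):
  λ = 1: algebraic multiplicity = 4, geometric multiplicity = 2

Determining the block sizes for each eigenvalue:
  λ = 1: with am = 4 and gm = 2, the partition is not yet determined (e.g. several partitions of 4 into 2 parts exist). Let N = A − (1)·I. Computing rank(N^1) = 2, rank(N^2) = 1, rank(N^3) = 0; the number of blocks of size ≥ j is rank(N^{j−1}) − rank(N^j), giving [2, 1, 1]. So we have 1 block(s) of size 3, 1 block(s) of size 1 → block sizes [3, 1]

Assembling the blocks gives a Jordan form
J =
  [1, 1, 0, 0]
  [0, 1, 1, 0]
  [0, 0, 1, 0]
  [0, 0, 0, 1]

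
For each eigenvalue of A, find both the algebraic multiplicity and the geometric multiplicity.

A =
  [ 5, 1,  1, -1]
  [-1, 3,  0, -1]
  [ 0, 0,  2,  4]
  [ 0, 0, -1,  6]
λ = 4: alg = 4, geom = 2

Step 1 — factor the characteristic polynomial to read off the algebraic multiplicities:
  χ_A(x) = (x - 4)^4

Step 2 — compute geometric multiplicities via the rank-nullity identity g(λ) = n − rank(A − λI):
  rank(A − (4)·I) = 2, so dim ker(A − (4)·I) = n − 2 = 2

Summary:
  λ = 4: algebraic multiplicity = 4, geometric multiplicity = 2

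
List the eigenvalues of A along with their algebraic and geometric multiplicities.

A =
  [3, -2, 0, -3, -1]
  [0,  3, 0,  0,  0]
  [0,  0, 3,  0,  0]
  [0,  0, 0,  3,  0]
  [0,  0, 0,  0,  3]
λ = 3: alg = 5, geom = 4

Step 1 — factor the characteristic polynomial to read off the algebraic multiplicities:
  χ_A(x) = (x - 3)^5

Step 2 — compute geometric multiplicities via the rank-nullity identity g(λ) = n − rank(A − λI):
  rank(A − (3)·I) = 1, so dim ker(A − (3)·I) = n − 1 = 4

Summary:
  λ = 3: algebraic multiplicity = 5, geometric multiplicity = 4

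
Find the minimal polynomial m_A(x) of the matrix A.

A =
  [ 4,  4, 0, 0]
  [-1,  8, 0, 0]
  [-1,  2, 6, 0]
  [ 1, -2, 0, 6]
x^2 - 12*x + 36

The characteristic polynomial is χ_A(x) = (x - 6)^4, so the eigenvalues are known. The minimal polynomial is
  m_A(x) = Π_λ (x − λ)^{k_λ}
where k_λ is the size of the *largest* Jordan block for λ (equivalently, the smallest k with (A − λI)^k v = 0 for every generalised eigenvector v of λ).

  λ = 6: largest Jordan block has size 2, contributing (x − 6)^2

So m_A(x) = (x - 6)^2 = x^2 - 12*x + 36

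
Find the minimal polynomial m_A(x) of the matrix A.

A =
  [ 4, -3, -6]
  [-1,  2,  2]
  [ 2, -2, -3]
x^2 - 2*x + 1

The characteristic polynomial is χ_A(x) = (x - 1)^3, so the eigenvalues are known. The minimal polynomial is
  m_A(x) = Π_λ (x − λ)^{k_λ}
where k_λ is the size of the *largest* Jordan block for λ (equivalently, the smallest k with (A − λI)^k v = 0 for every generalised eigenvector v of λ).

  λ = 1: largest Jordan block has size 2, contributing (x − 1)^2

So m_A(x) = (x - 1)^2 = x^2 - 2*x + 1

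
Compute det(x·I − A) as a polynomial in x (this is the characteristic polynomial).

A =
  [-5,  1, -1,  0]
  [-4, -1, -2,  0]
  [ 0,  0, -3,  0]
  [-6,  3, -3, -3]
x^4 + 12*x^3 + 54*x^2 + 108*x + 81

Expanding det(x·I − A) (e.g. by cofactor expansion or by noting that A is similar to its Jordan form J, which has the same characteristic polynomial as A) gives
  χ_A(x) = x^4 + 12*x^3 + 54*x^2 + 108*x + 81
which factors as (x + 3)^4. The eigenvalues (with algebraic multiplicities) are λ = -3 with multiplicity 4.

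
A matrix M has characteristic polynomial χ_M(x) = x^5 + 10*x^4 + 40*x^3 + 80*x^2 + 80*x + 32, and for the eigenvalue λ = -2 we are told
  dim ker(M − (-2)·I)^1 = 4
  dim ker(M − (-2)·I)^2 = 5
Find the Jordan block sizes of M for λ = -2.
Block sizes for λ = -2: [2, 1, 1, 1]

From the dimensions of kernels of powers, the number of Jordan blocks of size at least j is d_j − d_{j−1} where d_j = dim ker(N^j) (with d_0 = 0). Computing the differences gives [4, 1].
The number of blocks of size exactly k is (#blocks of size ≥ k) − (#blocks of size ≥ k + 1), so the partition is: 3 block(s) of size 1, 1 block(s) of size 2.
In nonincreasing order the block sizes are [2, 1, 1, 1].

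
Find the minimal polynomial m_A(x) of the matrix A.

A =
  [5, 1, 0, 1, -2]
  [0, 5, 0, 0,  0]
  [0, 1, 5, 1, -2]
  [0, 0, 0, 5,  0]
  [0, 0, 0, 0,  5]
x^2 - 10*x + 25

The characteristic polynomial is χ_A(x) = (x - 5)^5, so the eigenvalues are known. The minimal polynomial is
  m_A(x) = Π_λ (x − λ)^{k_λ}
where k_λ is the size of the *largest* Jordan block for λ (equivalently, the smallest k with (A − λI)^k v = 0 for every generalised eigenvector v of λ).

  λ = 5: largest Jordan block has size 2, contributing (x − 5)^2

So m_A(x) = (x - 5)^2 = x^2 - 10*x + 25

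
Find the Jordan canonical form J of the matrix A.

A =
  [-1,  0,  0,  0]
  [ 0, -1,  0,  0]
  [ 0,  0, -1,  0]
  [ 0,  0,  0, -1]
J_1(-1) ⊕ J_1(-1) ⊕ J_1(-1) ⊕ J_1(-1)

The characteristic polynomial is
  det(x·I − A) = x^4 + 4*x^3 + 6*x^2 + 4*x + 1 = (x + 1)^4

Eigenvalues and multiplicities (the geometric multiplicity of λ is n − rank(A − λI), which equals the number of Jordan blocks for λ):
  λ = -1: algebraic multiplicity = 4, geometric multiplicity = 4

Determining the block sizes for each eigenvalue:
  λ = -1: gm = am = 4, so every block has size 1 → block sizes [1, 1, 1, 1]

Assembling the blocks gives a Jordan form
J =
  [-1,  0,  0,  0]
  [ 0, -1,  0,  0]
  [ 0,  0, -1,  0]
  [ 0,  0,  0, -1]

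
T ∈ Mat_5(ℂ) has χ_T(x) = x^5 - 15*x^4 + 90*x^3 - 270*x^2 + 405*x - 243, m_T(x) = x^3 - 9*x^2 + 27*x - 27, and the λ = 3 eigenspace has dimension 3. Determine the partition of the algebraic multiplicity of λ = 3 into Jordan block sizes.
Block sizes for λ = 3: [3, 1, 1]

Step 1 — from the characteristic polynomial, algebraic multiplicity of λ = 3 is 5. From dim ker(T − (3)·I) = 3, there are exactly 3 Jordan blocks for λ = 3.
Step 2 — from the minimal polynomial, the factor (x − 3)^3 tells us the largest block for λ = 3 has size 3.
Step 3 — with total size 5, 3 blocks, and largest block 3, the block sizes (in nonincreasing order) are [3, 1, 1].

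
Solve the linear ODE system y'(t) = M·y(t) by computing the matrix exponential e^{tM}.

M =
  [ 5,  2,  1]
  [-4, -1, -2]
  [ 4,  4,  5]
e^{tM} =
  [2*t*exp(3*t) + exp(3*t), 2*t*exp(3*t), t*exp(3*t)]
  [-4*t*exp(3*t), -4*t*exp(3*t) + exp(3*t), -2*t*exp(3*t)]
  [4*t*exp(3*t), 4*t*exp(3*t), 2*t*exp(3*t) + exp(3*t)]

Strategy: write M = P · J · P⁻¹ where J is a Jordan canonical form, so e^{tM} = P · e^{tJ} · P⁻¹, and e^{tJ} can be computed block-by-block.

M has Jordan form
J =
  [3, 1, 0]
  [0, 3, 0]
  [0, 0, 3]
(up to reordering of blocks).

Per-block formulas:
  For a 1×1 block at λ = 3: exp(t · [3]) = [e^(3t)].
  For a 2×2 Jordan block J_2(3): exp(t · J_2(3)) = e^(3t)·(I + t·N), where N is the 2×2 nilpotent shift.

After assembling e^{tJ} and conjugating by P, we get:

e^{tM} =
  [2*t*exp(3*t) + exp(3*t), 2*t*exp(3*t), t*exp(3*t)]
  [-4*t*exp(3*t), -4*t*exp(3*t) + exp(3*t), -2*t*exp(3*t)]
  [4*t*exp(3*t), 4*t*exp(3*t), 2*t*exp(3*t) + exp(3*t)]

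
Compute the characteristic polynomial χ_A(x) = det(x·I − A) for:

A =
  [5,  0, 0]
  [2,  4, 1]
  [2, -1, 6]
x^3 - 15*x^2 + 75*x - 125

Expanding det(x·I − A) (e.g. by cofactor expansion or by noting that A is similar to its Jordan form J, which has the same characteristic polynomial as A) gives
  χ_A(x) = x^3 - 15*x^2 + 75*x - 125
which factors as (x - 5)^3. The eigenvalues (with algebraic multiplicities) are λ = 5 with multiplicity 3.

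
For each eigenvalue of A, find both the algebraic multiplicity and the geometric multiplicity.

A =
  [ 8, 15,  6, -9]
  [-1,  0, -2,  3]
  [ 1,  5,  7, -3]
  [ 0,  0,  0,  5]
λ = 5: alg = 4, geom = 3

Step 1 — factor the characteristic polynomial to read off the algebraic multiplicities:
  χ_A(x) = (x - 5)^4

Step 2 — compute geometric multiplicities via the rank-nullity identity g(λ) = n − rank(A − λI):
  rank(A − (5)·I) = 1, so dim ker(A − (5)·I) = n − 1 = 3

Summary:
  λ = 5: algebraic multiplicity = 4, geometric multiplicity = 3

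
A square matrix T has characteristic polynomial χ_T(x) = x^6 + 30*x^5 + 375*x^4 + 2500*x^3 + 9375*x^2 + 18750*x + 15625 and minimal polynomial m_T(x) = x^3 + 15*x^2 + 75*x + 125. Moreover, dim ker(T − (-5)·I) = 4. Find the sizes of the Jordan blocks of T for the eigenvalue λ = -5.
Block sizes for λ = -5: [3, 1, 1, 1]

Step 1 — from the characteristic polynomial, algebraic multiplicity of λ = -5 is 6. From dim ker(T − (-5)·I) = 4, there are exactly 4 Jordan blocks for λ = -5.
Step 2 — from the minimal polynomial, the factor (x + 5)^3 tells us the largest block for λ = -5 has size 3.
Step 3 — with total size 6, 4 blocks, and largest block 3, the block sizes (in nonincreasing order) are [3, 1, 1, 1].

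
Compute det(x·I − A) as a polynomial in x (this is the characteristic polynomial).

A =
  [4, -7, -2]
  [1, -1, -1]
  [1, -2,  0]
x^3 - 3*x^2 + 3*x - 1

Expanding det(x·I − A) (e.g. by cofactor expansion or by noting that A is similar to its Jordan form J, which has the same characteristic polynomial as A) gives
  χ_A(x) = x^3 - 3*x^2 + 3*x - 1
which factors as (x - 1)^3. The eigenvalues (with algebraic multiplicities) are λ = 1 with multiplicity 3.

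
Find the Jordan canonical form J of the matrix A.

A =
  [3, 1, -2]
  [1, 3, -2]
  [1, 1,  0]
J_2(2) ⊕ J_1(2)

The characteristic polynomial is
  det(x·I − A) = x^3 - 6*x^2 + 12*x - 8 = (x - 2)^3

Eigenvalues and multiplicities (the geometric multiplicity of λ is n − rank(A − λI), which equals the number of Jordan blocks for λ):
  λ = 2: algebraic multiplicity = 3, geometric multiplicity = 2

Determining the block sizes for each eigenvalue:
  λ = 2: 2 blocks summing to 3 forces exactly one block of size 2 and the rest size 1 → block sizes [2, 1]

Assembling the blocks gives a Jordan form
J =
  [2, 1, 0]
  [0, 2, 0]
  [0, 0, 2]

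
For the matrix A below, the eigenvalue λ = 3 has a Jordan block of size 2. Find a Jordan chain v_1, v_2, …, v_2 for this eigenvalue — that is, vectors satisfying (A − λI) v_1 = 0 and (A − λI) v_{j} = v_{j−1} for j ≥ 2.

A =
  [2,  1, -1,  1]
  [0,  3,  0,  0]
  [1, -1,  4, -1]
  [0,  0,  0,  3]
A Jordan chain for λ = 3 of length 2:
v_1 = (-1, 0, 1, 0)ᵀ
v_2 = (1, 0, 0, 0)ᵀ

Let N = A − (3)·I. We want v_2 with N^2 v_2 = 0 but N^1 v_2 ≠ 0; then v_{j-1} := N · v_j for j = 2, …, 2.

Pick v_2 = (1, 0, 0, 0)ᵀ.
Then v_1 = N · v_2 = (-1, 0, 1, 0)ᵀ.

Sanity check: (A − (3)·I) v_1 = (0, 0, 0, 0)ᵀ = 0. ✓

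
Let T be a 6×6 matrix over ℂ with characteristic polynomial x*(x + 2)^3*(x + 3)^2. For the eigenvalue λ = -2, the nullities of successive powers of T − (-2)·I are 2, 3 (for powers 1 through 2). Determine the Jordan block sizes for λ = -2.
Block sizes for λ = -2: [2, 1]

From the dimensions of kernels of powers, the number of Jordan blocks of size at least j is d_j − d_{j−1} where d_j = dim ker(N^j) (with d_0 = 0). Computing the differences gives [2, 1].
The number of blocks of size exactly k is (#blocks of size ≥ k) − (#blocks of size ≥ k + 1), so the partition is: 1 block(s) of size 1, 1 block(s) of size 2.
In nonincreasing order the block sizes are [2, 1].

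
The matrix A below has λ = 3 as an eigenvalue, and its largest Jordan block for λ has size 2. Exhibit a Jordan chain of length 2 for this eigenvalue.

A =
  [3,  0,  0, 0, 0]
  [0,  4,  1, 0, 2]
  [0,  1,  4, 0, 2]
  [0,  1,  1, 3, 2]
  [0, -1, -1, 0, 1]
A Jordan chain for λ = 3 of length 2:
v_1 = (0, 1, 1, 1, -1)ᵀ
v_2 = (0, 1, 0, 0, 0)ᵀ

Let N = A − (3)·I. We want v_2 with N^2 v_2 = 0 but N^1 v_2 ≠ 0; then v_{j-1} := N · v_j for j = 2, …, 2.

Pick v_2 = (0, 1, 0, 0, 0)ᵀ.
Then v_1 = N · v_2 = (0, 1, 1, 1, -1)ᵀ.

Sanity check: (A − (3)·I) v_1 = (0, 0, 0, 0, 0)ᵀ = 0. ✓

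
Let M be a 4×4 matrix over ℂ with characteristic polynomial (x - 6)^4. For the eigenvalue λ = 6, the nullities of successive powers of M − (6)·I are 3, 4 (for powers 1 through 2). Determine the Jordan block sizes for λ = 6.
Block sizes for λ = 6: [2, 1, 1]

From the dimensions of kernels of powers, the number of Jordan blocks of size at least j is d_j − d_{j−1} where d_j = dim ker(N^j) (with d_0 = 0). Computing the differences gives [3, 1].
The number of blocks of size exactly k is (#blocks of size ≥ k) − (#blocks of size ≥ k + 1), so the partition is: 2 block(s) of size 1, 1 block(s) of size 2.
In nonincreasing order the block sizes are [2, 1, 1].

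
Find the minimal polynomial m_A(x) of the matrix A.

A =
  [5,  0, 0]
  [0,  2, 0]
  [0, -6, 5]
x^2 - 7*x + 10

The characteristic polynomial is χ_A(x) = (x - 5)^2*(x - 2), so the eigenvalues are known. The minimal polynomial is
  m_A(x) = Π_λ (x − λ)^{k_λ}
where k_λ is the size of the *largest* Jordan block for λ (equivalently, the smallest k with (A − λI)^k v = 0 for every generalised eigenvector v of λ).

  λ = 2: largest Jordan block has size 1, contributing (x − 2)
  λ = 5: largest Jordan block has size 1, contributing (x − 5)

So m_A(x) = (x - 5)*(x - 2) = x^2 - 7*x + 10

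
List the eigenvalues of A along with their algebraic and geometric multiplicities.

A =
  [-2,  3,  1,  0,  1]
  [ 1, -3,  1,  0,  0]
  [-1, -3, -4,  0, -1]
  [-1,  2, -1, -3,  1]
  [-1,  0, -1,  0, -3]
λ = -3: alg = 5, geom = 2

Step 1 — factor the characteristic polynomial to read off the algebraic multiplicities:
  χ_A(x) = (x + 3)^5

Step 2 — compute geometric multiplicities via the rank-nullity identity g(λ) = n − rank(A − λI):
  rank(A − (-3)·I) = 3, so dim ker(A − (-3)·I) = n − 3 = 2

Summary:
  λ = -3: algebraic multiplicity = 5, geometric multiplicity = 2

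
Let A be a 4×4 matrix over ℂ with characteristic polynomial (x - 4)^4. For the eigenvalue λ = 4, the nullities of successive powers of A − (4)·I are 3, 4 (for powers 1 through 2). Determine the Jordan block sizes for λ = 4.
Block sizes for λ = 4: [2, 1, 1]

From the dimensions of kernels of powers, the number of Jordan blocks of size at least j is d_j − d_{j−1} where d_j = dim ker(N^j) (with d_0 = 0). Computing the differences gives [3, 1].
The number of blocks of size exactly k is (#blocks of size ≥ k) − (#blocks of size ≥ k + 1), so the partition is: 2 block(s) of size 1, 1 block(s) of size 2.
In nonincreasing order the block sizes are [2, 1, 1].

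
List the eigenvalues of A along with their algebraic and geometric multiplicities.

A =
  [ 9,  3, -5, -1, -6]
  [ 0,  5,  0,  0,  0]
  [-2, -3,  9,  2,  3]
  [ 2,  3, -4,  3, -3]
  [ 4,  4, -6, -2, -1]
λ = 5: alg = 5, geom = 3

Step 1 — factor the characteristic polynomial to read off the algebraic multiplicities:
  χ_A(x) = (x - 5)^5

Step 2 — compute geometric multiplicities via the rank-nullity identity g(λ) = n − rank(A − λI):
  rank(A − (5)·I) = 2, so dim ker(A − (5)·I) = n − 2 = 3

Summary:
  λ = 5: algebraic multiplicity = 5, geometric multiplicity = 3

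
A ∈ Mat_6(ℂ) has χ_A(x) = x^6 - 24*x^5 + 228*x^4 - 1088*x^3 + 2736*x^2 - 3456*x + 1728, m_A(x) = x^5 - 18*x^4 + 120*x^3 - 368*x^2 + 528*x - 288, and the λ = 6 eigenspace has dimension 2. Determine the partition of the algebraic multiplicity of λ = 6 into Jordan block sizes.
Block sizes for λ = 6: [2, 1]

Step 1 — from the characteristic polynomial, algebraic multiplicity of λ = 6 is 3. From dim ker(A − (6)·I) = 2, there are exactly 2 Jordan blocks for λ = 6.
Step 2 — from the minimal polynomial, the factor (x − 6)^2 tells us the largest block for λ = 6 has size 2.
Step 3 — with total size 3, 2 blocks, and largest block 2, the block sizes (in nonincreasing order) are [2, 1].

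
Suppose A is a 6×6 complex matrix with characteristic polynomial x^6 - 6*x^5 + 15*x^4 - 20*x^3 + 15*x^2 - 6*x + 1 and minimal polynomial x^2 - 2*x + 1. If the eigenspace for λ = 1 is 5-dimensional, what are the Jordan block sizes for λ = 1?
Block sizes for λ = 1: [2, 1, 1, 1, 1]

Step 1 — from the characteristic polynomial, algebraic multiplicity of λ = 1 is 6. From dim ker(A − (1)·I) = 5, there are exactly 5 Jordan blocks for λ = 1.
Step 2 — from the minimal polynomial, the factor (x − 1)^2 tells us the largest block for λ = 1 has size 2.
Step 3 — with total size 6, 5 blocks, and largest block 2, the block sizes (in nonincreasing order) are [2, 1, 1, 1, 1].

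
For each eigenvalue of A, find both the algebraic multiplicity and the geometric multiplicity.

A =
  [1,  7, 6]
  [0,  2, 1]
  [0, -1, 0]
λ = 1: alg = 3, geom = 1

Step 1 — factor the characteristic polynomial to read off the algebraic multiplicities:
  χ_A(x) = (x - 1)^3

Step 2 — compute geometric multiplicities via the rank-nullity identity g(λ) = n − rank(A − λI):
  rank(A − (1)·I) = 2, so dim ker(A − (1)·I) = n − 2 = 1

Summary:
  λ = 1: algebraic multiplicity = 3, geometric multiplicity = 1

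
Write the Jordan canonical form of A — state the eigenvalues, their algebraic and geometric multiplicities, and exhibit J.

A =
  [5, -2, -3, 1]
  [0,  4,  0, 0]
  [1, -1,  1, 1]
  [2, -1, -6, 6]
J_2(4) ⊕ J_2(4)

The characteristic polynomial is
  det(x·I − A) = x^4 - 16*x^3 + 96*x^2 - 256*x + 256 = (x - 4)^4

Eigenvalues and multiplicities (the geometric multiplicity of λ is n − rank(A − λI), which equals the number of Jordan blocks for λ):
  λ = 4: algebraic multiplicity = 4, geometric multiplicity = 2

Determining the block sizes for each eigenvalue:
  λ = 4: with am = 4 and gm = 2, the partition is not yet determined (e.g. several partitions of 4 into 2 parts exist). Let N = A − (4)·I. Computing rank(N^1) = 2, rank(N^2) = 0; the number of blocks of size ≥ j is rank(N^{j−1}) − rank(N^j), giving [2, 2]. So we have 2 block(s) of size 2 → block sizes [2, 2]

Assembling the blocks gives a Jordan form
J =
  [4, 1, 0, 0]
  [0, 4, 0, 0]
  [0, 0, 4, 1]
  [0, 0, 0, 4]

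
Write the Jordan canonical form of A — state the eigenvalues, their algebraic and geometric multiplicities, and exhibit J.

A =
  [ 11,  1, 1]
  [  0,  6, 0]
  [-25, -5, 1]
J_2(6) ⊕ J_1(6)

The characteristic polynomial is
  det(x·I − A) = x^3 - 18*x^2 + 108*x - 216 = (x - 6)^3

Eigenvalues and multiplicities (the geometric multiplicity of λ is n − rank(A − λI), which equals the number of Jordan blocks for λ):
  λ = 6: algebraic multiplicity = 3, geometric multiplicity = 2

Determining the block sizes for each eigenvalue:
  λ = 6: 2 blocks summing to 3 forces exactly one block of size 2 and the rest size 1 → block sizes [2, 1]

Assembling the blocks gives a Jordan form
J =
  [6, 1, 0]
  [0, 6, 0]
  [0, 0, 6]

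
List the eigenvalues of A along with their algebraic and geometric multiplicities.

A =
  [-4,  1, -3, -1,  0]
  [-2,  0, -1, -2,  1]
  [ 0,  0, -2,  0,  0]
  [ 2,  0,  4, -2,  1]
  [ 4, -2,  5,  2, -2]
λ = -2: alg = 5, geom = 2

Step 1 — factor the characteristic polynomial to read off the algebraic multiplicities:
  χ_A(x) = (x + 2)^5

Step 2 — compute geometric multiplicities via the rank-nullity identity g(λ) = n − rank(A − λI):
  rank(A − (-2)·I) = 3, so dim ker(A − (-2)·I) = n − 3 = 2

Summary:
  λ = -2: algebraic multiplicity = 5, geometric multiplicity = 2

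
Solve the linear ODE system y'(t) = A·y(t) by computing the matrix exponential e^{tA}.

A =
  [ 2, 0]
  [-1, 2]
e^{tA} =
  [exp(2*t), 0]
  [-t*exp(2*t), exp(2*t)]

Strategy: write A = P · J · P⁻¹ where J is a Jordan canonical form, so e^{tA} = P · e^{tJ} · P⁻¹, and e^{tJ} can be computed block-by-block.

A has Jordan form
J =
  [2, 1]
  [0, 2]
(up to reordering of blocks).

Per-block formulas:
  For a 2×2 Jordan block J_2(2): exp(t · J_2(2)) = e^(2t)·(I + t·N), where N is the 2×2 nilpotent shift.

After assembling e^{tJ} and conjugating by P, we get:

e^{tA} =
  [exp(2*t), 0]
  [-t*exp(2*t), exp(2*t)]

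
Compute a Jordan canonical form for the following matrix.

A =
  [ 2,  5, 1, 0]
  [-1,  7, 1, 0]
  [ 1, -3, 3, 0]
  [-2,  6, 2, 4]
J_3(4) ⊕ J_1(4)

The characteristic polynomial is
  det(x·I − A) = x^4 - 16*x^3 + 96*x^2 - 256*x + 256 = (x - 4)^4

Eigenvalues and multiplicities (the geometric multiplicity of λ is n − rank(A − λI), which equals the number of Jordan blocks for λ):
  λ = 4: algebraic multiplicity = 4, geometric multiplicity = 2

Determining the block sizes for each eigenvalue:
  λ = 4: with am = 4 and gm = 2, the partition is not yet determined (e.g. several partitions of 4 into 2 parts exist). Let N = A − (4)·I. Computing rank(N^1) = 2, rank(N^2) = 1, rank(N^3) = 0; the number of blocks of size ≥ j is rank(N^{j−1}) − rank(N^j), giving [2, 1, 1]. So we have 1 block(s) of size 3, 1 block(s) of size 1 → block sizes [3, 1]

Assembling the blocks gives a Jordan form
J =
  [4, 1, 0, 0]
  [0, 4, 1, 0]
  [0, 0, 4, 0]
  [0, 0, 0, 4]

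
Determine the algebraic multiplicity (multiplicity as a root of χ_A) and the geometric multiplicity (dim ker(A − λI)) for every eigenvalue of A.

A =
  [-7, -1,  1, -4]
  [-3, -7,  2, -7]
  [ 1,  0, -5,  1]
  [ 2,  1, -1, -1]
λ = -5: alg = 4, geom = 2

Step 1 — factor the characteristic polynomial to read off the algebraic multiplicities:
  χ_A(x) = (x + 5)^4

Step 2 — compute geometric multiplicities via the rank-nullity identity g(λ) = n − rank(A − λI):
  rank(A − (-5)·I) = 2, so dim ker(A − (-5)·I) = n − 2 = 2

Summary:
  λ = -5: algebraic multiplicity = 4, geometric multiplicity = 2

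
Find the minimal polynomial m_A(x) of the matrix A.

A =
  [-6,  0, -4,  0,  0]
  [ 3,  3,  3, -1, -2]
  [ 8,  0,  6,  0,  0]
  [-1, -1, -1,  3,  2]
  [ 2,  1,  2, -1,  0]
x^3 - 2*x^2 - 4*x + 8

The characteristic polynomial is χ_A(x) = (x - 2)^4*(x + 2), so the eigenvalues are known. The minimal polynomial is
  m_A(x) = Π_λ (x − λ)^{k_λ}
where k_λ is the size of the *largest* Jordan block for λ (equivalently, the smallest k with (A − λI)^k v = 0 for every generalised eigenvector v of λ).

  λ = -2: largest Jordan block has size 1, contributing (x + 2)
  λ = 2: largest Jordan block has size 2, contributing (x − 2)^2

So m_A(x) = (x - 2)^2*(x + 2) = x^3 - 2*x^2 - 4*x + 8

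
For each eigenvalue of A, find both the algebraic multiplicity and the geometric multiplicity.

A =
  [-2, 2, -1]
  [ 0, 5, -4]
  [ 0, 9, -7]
λ = -2: alg = 1, geom = 1; λ = -1: alg = 2, geom = 1

Step 1 — factor the characteristic polynomial to read off the algebraic multiplicities:
  χ_A(x) = (x + 1)^2*(x + 2)

Step 2 — compute geometric multiplicities via the rank-nullity identity g(λ) = n − rank(A − λI):
  rank(A − (-2)·I) = 2, so dim ker(A − (-2)·I) = n − 2 = 1
  rank(A − (-1)·I) = 2, so dim ker(A − (-1)·I) = n − 2 = 1

Summary:
  λ = -2: algebraic multiplicity = 1, geometric multiplicity = 1
  λ = -1: algebraic multiplicity = 2, geometric multiplicity = 1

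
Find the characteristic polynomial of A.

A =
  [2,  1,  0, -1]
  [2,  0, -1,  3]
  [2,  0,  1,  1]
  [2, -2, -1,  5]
x^4 - 8*x^3 + 24*x^2 - 32*x + 16

Expanding det(x·I − A) (e.g. by cofactor expansion or by noting that A is similar to its Jordan form J, which has the same characteristic polynomial as A) gives
  χ_A(x) = x^4 - 8*x^3 + 24*x^2 - 32*x + 16
which factors as (x - 2)^4. The eigenvalues (with algebraic multiplicities) are λ = 2 with multiplicity 4.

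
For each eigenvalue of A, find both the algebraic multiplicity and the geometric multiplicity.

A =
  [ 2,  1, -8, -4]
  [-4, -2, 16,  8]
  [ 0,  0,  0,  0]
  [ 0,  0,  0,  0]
λ = 0: alg = 4, geom = 3

Step 1 — factor the characteristic polynomial to read off the algebraic multiplicities:
  χ_A(x) = x^4

Step 2 — compute geometric multiplicities via the rank-nullity identity g(λ) = n − rank(A − λI):
  rank(A − (0)·I) = 1, so dim ker(A − (0)·I) = n − 1 = 3

Summary:
  λ = 0: algebraic multiplicity = 4, geometric multiplicity = 3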